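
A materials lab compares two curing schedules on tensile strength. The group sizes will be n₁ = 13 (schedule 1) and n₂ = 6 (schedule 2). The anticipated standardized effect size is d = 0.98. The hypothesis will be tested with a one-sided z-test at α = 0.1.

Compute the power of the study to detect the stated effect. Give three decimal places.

Noncentrality parameter: δ = d / √(1/n₁ + 1/n₂) = 0.98 / √(1/13 + 1/6) = 1.9856
Critical value for a one-sided test at α = 0.1: z_α = 1.282.
Power = Φ(δ − 1.282) = Φ(0.704) = 0.7593.

Power ≈ 0.759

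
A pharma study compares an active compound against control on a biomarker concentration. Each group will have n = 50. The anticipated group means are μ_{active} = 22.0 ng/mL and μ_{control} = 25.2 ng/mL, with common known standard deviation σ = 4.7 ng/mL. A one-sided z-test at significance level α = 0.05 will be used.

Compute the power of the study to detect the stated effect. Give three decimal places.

Standardized effect: d = |μ_{active} − μ_{control}| / σ = |22.0 − 25.2| / 4.7 = 0.6809
Noncentrality parameter: δ = d·√(n/2) = 0.6809 × √(50/2) = 3.4043
Critical value for a one-sided test at α = 0.05: z_α = 1.645.
Power = P(Z > 1.645 − δ) = Φ(1.759) = 0.9607.

Power ≈ 0.961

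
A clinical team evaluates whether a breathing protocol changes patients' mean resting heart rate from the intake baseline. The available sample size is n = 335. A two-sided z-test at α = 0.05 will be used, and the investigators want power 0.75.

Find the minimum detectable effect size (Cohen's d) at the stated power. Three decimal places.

d ≈ 0.144

Need Φ(δ − 1.960) = 0.75, so δ = 1.960 + 0.674 = 2.634.
(Lower-tail contribution to power is negligible for δ > 0.)
δ = d·√n ⇒ d = δ/√n = 2.634/√335 = 0.1439.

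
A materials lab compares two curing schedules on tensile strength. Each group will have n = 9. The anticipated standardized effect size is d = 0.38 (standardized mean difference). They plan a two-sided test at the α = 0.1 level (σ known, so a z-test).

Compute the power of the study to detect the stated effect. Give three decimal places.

Power ≈ 0.208

Noncentrality parameter: δ = d·√(n/2) = 0.38 × √(9/2) = 0.8061
Critical value for a two-sided test at α = 0.1: z_{α/2} = 1.645.
Power = Φ(δ − 1.645) + Φ(−δ − 1.645) = Φ(-0.839) + Φ(-2.451) = 0.2008 + 0.0071 = 0.2079.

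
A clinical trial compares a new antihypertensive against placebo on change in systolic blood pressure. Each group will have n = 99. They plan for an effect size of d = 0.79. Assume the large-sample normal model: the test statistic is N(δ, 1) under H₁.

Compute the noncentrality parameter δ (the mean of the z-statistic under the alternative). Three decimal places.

δ ≈ 5.558

δ = d·√(n/2) = 0.79 × √(99/2) = 5.5581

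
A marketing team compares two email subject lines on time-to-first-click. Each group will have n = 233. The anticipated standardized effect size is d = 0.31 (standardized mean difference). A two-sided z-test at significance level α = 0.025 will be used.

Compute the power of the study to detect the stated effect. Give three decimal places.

Power ≈ 0.865

Noncentrality parameter: δ = d·√(n/2) = 0.31 × √(233/2) = 3.3460
Two-sided α = 0.025 → critical value z_{0.0125} = 2.241.
Power = Φ(δ − 2.241) + Φ(−δ − 2.241) = Φ(1.105) + Φ(-5.587) = 0.8653 + 0.0000 = 0.8653.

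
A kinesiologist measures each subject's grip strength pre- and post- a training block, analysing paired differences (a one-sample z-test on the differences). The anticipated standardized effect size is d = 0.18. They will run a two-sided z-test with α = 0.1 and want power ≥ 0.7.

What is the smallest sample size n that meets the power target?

Set Φ(δ − 1.645) = 0.7; then δ − 1.645 = Φ⁻¹(0.7) = 0.524, giving δ = 2.169.
(For δ > 0 the lower-tail rejection region contributes negligibly to power, so the one-term inversion is standard.)
δ = d·√n ⇒ n = (δ/d)² = (2.169 / 0.18)² = 145.24.
Round up to the next whole unit.

n = 146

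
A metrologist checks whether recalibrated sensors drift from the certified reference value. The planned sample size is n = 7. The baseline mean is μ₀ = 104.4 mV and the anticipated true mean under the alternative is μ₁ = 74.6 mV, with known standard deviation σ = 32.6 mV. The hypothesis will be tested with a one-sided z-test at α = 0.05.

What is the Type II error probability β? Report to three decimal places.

Standardized effect: d = |μ₁ − μ₀| / σ = |74.6 − 104.4| / 32.6 = 0.9141
Noncentrality parameter: δ = d·√n = 0.9141 × √7 = 2.4185
Critical value for a one-sided test at α = 0.05: z_α = 1.645.
Power = P(Z > 1.645 − δ) = Φ(0.774) = 0.7804.
Type II error: β = 1 − power = 1 − 0.7804 = 0.2196.

β ≈ 0.220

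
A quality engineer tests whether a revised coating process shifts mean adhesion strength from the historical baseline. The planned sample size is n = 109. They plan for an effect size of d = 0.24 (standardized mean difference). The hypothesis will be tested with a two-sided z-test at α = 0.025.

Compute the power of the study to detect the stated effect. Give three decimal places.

Noncentrality parameter: δ = d·√n = 0.24 × √109 = 2.5057
Critical value for a two-sided test at α = 0.025: z_{α/2} = 2.241.
Power = Φ(δ − 2.241) + Φ(−δ − 2.241) = Φ(0.264) + Φ(-4.747) = 0.6042 + 0.0000 = 0.6042.

Power ≈ 0.604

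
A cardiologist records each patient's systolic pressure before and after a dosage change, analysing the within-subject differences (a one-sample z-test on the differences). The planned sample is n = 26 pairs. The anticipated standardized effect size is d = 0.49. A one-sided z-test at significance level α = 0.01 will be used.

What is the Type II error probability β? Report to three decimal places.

β ≈ 0.432

Noncentrality parameter: δ = d·√n = 0.49 × √26 = 2.4985
One-sided α = 0.01 → critical value z_{0.01} = 2.326.
Power = P(Z > 2.326 − δ) = Φ(0.172) = 0.5683.
Type II error: β = 1 − power = 1 − 0.5683 = 0.4317.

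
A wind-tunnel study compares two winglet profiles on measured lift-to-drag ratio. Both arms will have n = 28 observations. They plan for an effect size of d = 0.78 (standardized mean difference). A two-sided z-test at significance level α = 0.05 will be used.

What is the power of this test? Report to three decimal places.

Noncentrality parameter: δ = d·√(n/2) = 0.78 × √(28/2) = 2.9185
Two-sided α = 0.05 → critical value z_{0.025} = 1.960.
Power = Φ(δ − 1.960) + Φ(−δ − 1.960) = Φ(0.959) + Φ(-4.878) = 0.8311 + 0.0000 = 0.8311.

Power ≈ 0.831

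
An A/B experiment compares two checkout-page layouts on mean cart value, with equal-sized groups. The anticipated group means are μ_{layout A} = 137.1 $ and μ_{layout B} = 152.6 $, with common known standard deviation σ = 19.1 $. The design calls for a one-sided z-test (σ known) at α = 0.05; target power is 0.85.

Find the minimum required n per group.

Standardized effect: d = |μ_{layout A} − μ_{layout B}| / σ = |137.1 − 152.6| / 19.1 = 0.8115
For power 0.85 need Φ(δ − z_{0.05}) = 0.85, so δ = z_{0.05} + z_{0.15} = 1.645 + 1.036 = 2.681.
δ = d·√(n/2) ⇒ n = 2(δ/d)² = 2 × (2.681 / 0.8115)² = 21.83.
Rounding up, n = 22 per group.

n = 22 per group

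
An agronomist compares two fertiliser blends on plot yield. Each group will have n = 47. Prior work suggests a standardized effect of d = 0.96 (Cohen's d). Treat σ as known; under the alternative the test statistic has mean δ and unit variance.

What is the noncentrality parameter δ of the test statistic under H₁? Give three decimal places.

δ = d·√(n/2) = 0.96 × √(47/2) = 4.6538

δ ≈ 4.654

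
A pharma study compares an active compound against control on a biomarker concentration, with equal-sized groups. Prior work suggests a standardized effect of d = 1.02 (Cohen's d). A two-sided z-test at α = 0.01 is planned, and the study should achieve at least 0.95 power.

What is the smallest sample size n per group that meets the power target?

n = 35 per group

For power 0.95 need Φ(δ − z_{0.005}) = 0.95, so δ = z_{0.005} + z_{0.05} = 2.576 + 1.645 = 4.221.
(For δ > 0 the lower-tail rejection region contributes negligibly to power, so the one-term inversion is standard.)
δ = d·√(n/2) ⇒ n = 2(δ/d)² = 2 × (4.221 / 1.02)² = 34.24.
Rounding up, n = 35 per group.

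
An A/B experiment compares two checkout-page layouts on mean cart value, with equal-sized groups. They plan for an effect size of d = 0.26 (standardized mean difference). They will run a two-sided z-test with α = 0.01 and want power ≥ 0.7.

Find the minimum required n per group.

Set Φ(δ − 2.576) = 0.7; then δ − 2.576 = Φ⁻¹(0.7) = 0.524, giving δ = 3.100.
(The Φ(−δ − z_{α/2}) term is vanishingly small for δ > 0 and is dropped in the standard sample-size formula.)
δ = d·√(n/2) ⇒ n = 2(δ/d)² = 2 × (3.100 / 0.26)² = 284.36.
Round up to the next whole unit.

n = 285 per group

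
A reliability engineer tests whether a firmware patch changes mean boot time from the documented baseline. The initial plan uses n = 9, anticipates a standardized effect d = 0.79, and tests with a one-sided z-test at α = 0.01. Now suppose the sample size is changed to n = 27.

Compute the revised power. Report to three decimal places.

Power ≈ 0.962

With n = 27: δ = d·√n = 0.79 × √27 = 4.1050. Critical value z_{0.01} = 2.326.
Revised power = P(Z > 2.326 − δ) = Φ(1.779) = 0.9623.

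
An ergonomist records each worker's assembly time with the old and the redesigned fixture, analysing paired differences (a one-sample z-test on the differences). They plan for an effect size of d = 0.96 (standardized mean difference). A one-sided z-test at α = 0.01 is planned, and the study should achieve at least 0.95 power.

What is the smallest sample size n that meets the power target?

n = 18

For power 0.95 need Φ(δ − z_{0.01}) = 0.95, so δ = z_{0.01} + z_{0.05} = 2.326 + 1.645 = 3.971.
δ = d·√n ⇒ n = (δ/d)² = (3.971 / 0.96)² = 17.11.
Round up to the next whole unit.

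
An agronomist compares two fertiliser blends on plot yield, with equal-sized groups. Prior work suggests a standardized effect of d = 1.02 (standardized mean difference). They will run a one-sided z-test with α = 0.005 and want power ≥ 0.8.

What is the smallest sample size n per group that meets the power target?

n = 23 per group

For power 0.8 need Φ(δ − z_{0.005}) = 0.8, so δ = z_{0.005} + z_{0.20} = 2.576 + 0.842 = 3.417.
δ = d·√(n/2) ⇒ n = 2(δ/d)² = 2 × (3.417 / 1.02)² = 22.45.
Rounding up, n = 23 per group.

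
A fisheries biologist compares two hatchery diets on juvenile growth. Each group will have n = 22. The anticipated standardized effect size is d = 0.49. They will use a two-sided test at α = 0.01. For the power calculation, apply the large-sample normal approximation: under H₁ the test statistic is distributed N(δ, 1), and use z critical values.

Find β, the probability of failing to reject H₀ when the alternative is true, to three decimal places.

Noncentrality parameter: δ = d·√(n/2) = 0.49 × √(22/2) = 1.6251
Two-sided α = 0.01 → critical value z_{0.005} = 2.576.
Power = Φ(δ − 2.576) + Φ(−δ − 2.576) = Φ(-0.951) + Φ(-4.201) = 0.1709 + 0.0000 = 0.1709.
Type II error: β = 1 − power = 1 − 0.1709 = 0.8291.

β ≈ 0.829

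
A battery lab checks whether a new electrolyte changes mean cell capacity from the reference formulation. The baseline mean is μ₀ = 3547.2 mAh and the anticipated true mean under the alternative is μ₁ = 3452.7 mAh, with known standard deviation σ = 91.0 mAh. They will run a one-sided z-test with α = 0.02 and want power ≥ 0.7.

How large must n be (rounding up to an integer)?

Standardized effect: d = |μ₁ − μ₀| / σ = |3452.7 − 3547.2| / 91.0 = 1.0385
Set Φ(δ − 2.054) = 0.7; then δ − 2.054 = Φ⁻¹(0.7) = 0.524, giving δ = 2.578.
δ = d·√n ⇒ n = (δ/d)² = (2.578 / 1.0385)² = 6.16.
Rounding up, n = 7.

n = 7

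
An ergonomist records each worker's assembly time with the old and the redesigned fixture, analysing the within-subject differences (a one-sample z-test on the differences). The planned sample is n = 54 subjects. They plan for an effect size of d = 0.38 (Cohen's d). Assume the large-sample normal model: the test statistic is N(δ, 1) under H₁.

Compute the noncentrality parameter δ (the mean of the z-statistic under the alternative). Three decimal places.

δ = d·√n = 0.38 × √54 = 2.7924

δ ≈ 2.792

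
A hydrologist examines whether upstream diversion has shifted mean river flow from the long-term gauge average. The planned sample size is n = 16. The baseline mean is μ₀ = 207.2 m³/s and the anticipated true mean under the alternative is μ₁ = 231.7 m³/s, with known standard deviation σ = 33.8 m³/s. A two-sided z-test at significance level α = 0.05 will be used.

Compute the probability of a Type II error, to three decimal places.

β ≈ 0.174

Standardized effect: d = |μ₁ − μ₀| / σ = |231.7 − 207.2| / 33.8 = 0.7249
Noncentrality parameter: δ = d·√n = 0.7249 × √16 = 2.8994
Two-sided α = 0.05 → critical value z_{0.025} = 1.960.
Power = Φ(δ − 1.960) + Φ(−δ − 1.960) = Φ(0.939) + Φ(-4.859) = 0.8262 + 0.0000 = 0.8262.
Type II error: β = 1 − power = 1 − 0.8262 = 0.1738.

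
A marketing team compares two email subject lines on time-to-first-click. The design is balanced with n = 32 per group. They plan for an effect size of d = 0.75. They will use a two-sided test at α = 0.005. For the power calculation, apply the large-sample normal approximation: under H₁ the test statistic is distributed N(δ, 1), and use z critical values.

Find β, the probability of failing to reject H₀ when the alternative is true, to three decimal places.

Noncentrality parameter: δ = d·√(n/2) = 0.75 × √(32/2) = 3.0000
Two-sided α = 0.005 → critical value z_{0.0025} = 2.807.
Power = Φ(δ − 2.807) + Φ(−δ − 2.807) = Φ(0.193) + Φ(-5.807) = 0.5765 + 0.0000 = 0.5765.
Type II error: β = 1 − power = 1 − 0.5765 = 0.4235.

β ≈ 0.423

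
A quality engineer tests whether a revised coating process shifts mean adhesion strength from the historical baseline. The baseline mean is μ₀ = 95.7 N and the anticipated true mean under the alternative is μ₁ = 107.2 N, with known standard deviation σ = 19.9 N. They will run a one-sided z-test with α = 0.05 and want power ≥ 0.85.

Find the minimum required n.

n = 22

Standardized effect: d = |μ₁ − μ₀| / σ = |107.2 − 95.7| / 19.9 = 0.5779
Set Φ(δ − 1.645) = 0.85; then δ − 1.645 = Φ⁻¹(0.85) = 1.036, giving δ = 2.681.
δ = d·√n ⇒ n = (δ/d)² = (2.681 / 0.5779)² = 21.53.
Rounding up, n = 22.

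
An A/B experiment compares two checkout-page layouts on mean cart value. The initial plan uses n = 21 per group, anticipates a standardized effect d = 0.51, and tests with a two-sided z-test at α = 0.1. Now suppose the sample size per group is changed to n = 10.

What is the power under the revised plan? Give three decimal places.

Power ≈ 0.310

With n = 10 per group: δ = d·√(n/2) = 0.51 × √(10/2) = 1.1404. Critical value z_{0.05} = 1.645.
Revised power = Φ(δ − 1.645) + Φ(−δ − 1.645) = Φ(-0.504) + Φ(-2.785) = 0.3070 + 0.0027 = 0.3096.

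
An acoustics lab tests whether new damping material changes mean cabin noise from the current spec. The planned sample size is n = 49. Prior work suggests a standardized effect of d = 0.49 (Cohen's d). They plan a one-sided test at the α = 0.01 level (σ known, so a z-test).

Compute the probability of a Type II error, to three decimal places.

β ≈ 0.135

Noncentrality parameter: δ = d·√n = 0.49 × √49 = 3.4300
One-sided α = 0.01 → critical value z_{0.01} = 2.326.
Power = P(Z > 2.326 − δ) = Φ(1.104) = 0.8651.
Type II error: β = 1 − power = 1 − 0.8651 = 0.1349.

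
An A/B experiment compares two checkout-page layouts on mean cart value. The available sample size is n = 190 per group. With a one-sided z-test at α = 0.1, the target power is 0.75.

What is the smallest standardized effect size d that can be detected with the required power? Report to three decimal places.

Required noncentrality: δ = z_{0.1} + z_{0.25} = 1.282 + 0.674 = 1.956.
δ = d·√(n/2) ⇒ d = δ/√(n/2) = 1.956/√(190/2) = 0.2007.

d ≈ 0.201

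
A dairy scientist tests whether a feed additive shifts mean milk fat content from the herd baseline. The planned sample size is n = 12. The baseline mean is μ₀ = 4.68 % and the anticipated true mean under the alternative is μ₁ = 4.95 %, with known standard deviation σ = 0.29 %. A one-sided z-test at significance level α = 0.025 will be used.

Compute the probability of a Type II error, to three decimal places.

Standardized effect: d = |μ₁ − μ₀| / σ = |4.95 − 4.68| / 0.29 = 0.9310
Noncentrality parameter: δ = d·√n = 0.9310 × √12 = 3.2252
One-sided α = 0.025 → critical value z_{0.025} = 1.960.
Power = Φ(δ − 1.960) = Φ(1.265) = 0.8971.
Type II error: β = 1 − power = 1 − 0.8971 = 0.1029.

β ≈ 0.103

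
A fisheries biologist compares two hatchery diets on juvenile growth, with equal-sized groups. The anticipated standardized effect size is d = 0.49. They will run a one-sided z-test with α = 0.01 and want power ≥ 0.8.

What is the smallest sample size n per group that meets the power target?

Set Φ(δ − 2.326) = 0.8; then δ − 2.326 = Φ⁻¹(0.8) = 0.842, giving δ = 3.168.
δ = d·√(n/2) ⇒ n = 2(δ/d)² = 2 × (3.168 / 0.49)² = 83.60.
Rounding up, n = 84 per group.

n = 84 per group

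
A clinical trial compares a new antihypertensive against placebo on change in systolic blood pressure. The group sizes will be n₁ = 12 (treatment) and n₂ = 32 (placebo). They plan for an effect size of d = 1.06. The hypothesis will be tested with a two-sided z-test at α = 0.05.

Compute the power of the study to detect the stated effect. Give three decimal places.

Power ≈ 0.879

Noncentrality parameter: δ = d / √(1/n₁ + 1/n₂) = 1.06 / √(1/12 + 1/32) = 3.1314
Critical value for a two-sided test at α = 0.05: z_{α/2} = 1.960.
Power = Φ(δ − 1.960) + Φ(−δ − 1.960) = Φ(1.171) + Φ(-5.091) = 0.8793 + 0.0000 = 0.8793.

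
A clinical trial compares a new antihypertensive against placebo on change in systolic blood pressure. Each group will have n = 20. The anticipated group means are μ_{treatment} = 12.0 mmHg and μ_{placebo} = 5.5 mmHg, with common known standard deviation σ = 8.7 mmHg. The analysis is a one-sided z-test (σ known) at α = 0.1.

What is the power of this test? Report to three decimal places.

Power ≈ 0.860

Standardized effect: d = |μ_{treatment} − μ_{placebo}| / σ = |12.0 − 5.5| / 8.7 = 0.7471
Noncentrality parameter: δ = d·√(n/2) = 0.7471 × √(20/2) = 2.3626
Critical value for a one-sided test at α = 0.1: z_α = 1.282.
Power = P(Z > 1.282 − δ) = Φ(1.081) = 0.8602.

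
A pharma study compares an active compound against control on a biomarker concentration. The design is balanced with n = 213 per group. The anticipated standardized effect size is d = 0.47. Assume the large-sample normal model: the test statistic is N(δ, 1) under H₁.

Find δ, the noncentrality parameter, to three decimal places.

δ ≈ 4.850

δ = d·√(n/2) = 0.47 × √(213/2) = 4.8503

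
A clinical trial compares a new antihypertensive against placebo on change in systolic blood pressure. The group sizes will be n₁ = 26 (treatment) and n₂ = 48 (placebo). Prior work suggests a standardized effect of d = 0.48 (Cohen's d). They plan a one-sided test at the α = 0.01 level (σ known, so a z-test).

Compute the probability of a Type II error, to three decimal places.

β ≈ 0.639

Noncentrality parameter: λ = d / √(1/n₁ + 1/n₂) = 0.48 / √(1/26 + 1/48) = 1.9712
Critical value for a one-sided test at α = 0.01: z_α = 2.326.
Power = P(Z > 2.326 − λ) = Φ(-0.355) = 0.3612.
Type II error: β = 1 − power = 1 − 0.3612 = 0.6388.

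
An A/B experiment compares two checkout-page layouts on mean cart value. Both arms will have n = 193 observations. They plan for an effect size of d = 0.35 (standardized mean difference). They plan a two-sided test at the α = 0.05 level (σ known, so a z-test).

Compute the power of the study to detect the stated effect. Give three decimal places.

Power ≈ 0.930

Noncentrality parameter: δ = d·√(n/2) = 0.35 × √(193/2) = 3.4382
Two-sided α = 0.05 → critical value z_{0.025} = 1.960.
Power = Φ(δ − 1.960) + Φ(−δ − 1.960) = Φ(1.478) + Φ(-5.398) = 0.9303 + 0.0000 = 0.9303.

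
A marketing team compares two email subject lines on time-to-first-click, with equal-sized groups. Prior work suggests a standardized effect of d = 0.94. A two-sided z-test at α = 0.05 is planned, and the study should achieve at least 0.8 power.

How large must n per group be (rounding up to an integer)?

Set Φ(δ − 1.960) = 0.8; then δ − 1.960 = Φ⁻¹(0.8) = 0.842, giving δ = 2.802.
(The Φ(−δ − z_{α/2}) term is vanishingly small for δ > 0 and is dropped in the standard sample-size formula.)
δ = d·√(n/2) ⇒ n = 2(δ/d)² = 2 × (2.802 / 0.94)² = 17.77.
Round up to the next whole unit.

n = 18 per group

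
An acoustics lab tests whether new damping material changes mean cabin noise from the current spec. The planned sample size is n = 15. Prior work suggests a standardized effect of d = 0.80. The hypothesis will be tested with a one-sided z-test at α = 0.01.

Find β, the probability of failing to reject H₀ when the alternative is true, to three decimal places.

β ≈ 0.220

Noncentrality parameter: δ = d·√n = 0.80 × √15 = 3.0984
One-sided α = 0.01 → critical value z_{0.01} = 2.326.
Power = P(Z > 2.326 − δ) = Φ(0.772) = 0.7800.
Type II error: β = 1 − power = 1 − 0.7800 = 0.2200.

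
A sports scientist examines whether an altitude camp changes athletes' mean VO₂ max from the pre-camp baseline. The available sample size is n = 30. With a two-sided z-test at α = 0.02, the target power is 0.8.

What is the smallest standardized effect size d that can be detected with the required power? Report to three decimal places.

Need Φ(δ − 2.326) = 0.8, so δ = 2.326 + 0.842 = 3.168.
(The second rejection-region term Φ(−δ − z_{α/2}) is negligible and dropped.)
δ = d·√n ⇒ d = δ/√n = 3.168/√30 = 0.5784.

d ≈ 0.578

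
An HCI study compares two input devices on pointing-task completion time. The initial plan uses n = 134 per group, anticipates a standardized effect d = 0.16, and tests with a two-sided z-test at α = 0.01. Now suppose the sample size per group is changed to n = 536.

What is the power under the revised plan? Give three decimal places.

With n = 536 per group: δ = d·√(n/2) = 0.16 × √(536/2) = 2.6193. Critical value z_{0.005} = 2.576.
Revised power = Φ(δ − 2.576) + Φ(−δ − 2.576) = Φ(0.043) + Φ(-5.195) = 0.5173 + 0.0000 = 0.5173.

Power ≈ 0.517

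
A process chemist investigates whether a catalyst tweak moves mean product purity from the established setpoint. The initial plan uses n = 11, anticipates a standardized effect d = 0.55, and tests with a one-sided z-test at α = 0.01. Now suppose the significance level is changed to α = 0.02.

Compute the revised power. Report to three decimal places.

δ = d·√n = 0.55 × √11 = 1.8241 (unchanged). New critical value: z_{0.02} = 2.054.
Revised power = Φ(δ − 2.054) = Φ(-0.230) = 0.4092.

Power ≈ 0.409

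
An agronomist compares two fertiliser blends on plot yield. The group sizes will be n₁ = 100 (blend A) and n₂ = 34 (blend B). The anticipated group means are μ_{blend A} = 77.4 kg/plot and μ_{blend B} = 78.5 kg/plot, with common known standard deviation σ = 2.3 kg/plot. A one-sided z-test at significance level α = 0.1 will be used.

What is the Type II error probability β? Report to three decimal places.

β ≈ 0.130

Standardized effect: d = |μ_{blend A} − μ_{blend B}| / σ = |77.4 − 78.5| / 2.3 = 0.4783
Noncentrality parameter: δ = d / √(1/n₁ + 1/n₂) = 0.4783 / √(1/100 + 1/34) = 2.4091
Critical value for a one-sided test at α = 0.1: z_α = 1.282.
Power = P(Z > 1.282 − δ) = Φ(1.128) = 0.8702.
Type II error: β = 1 − power = 1 − 0.8702 = 0.1298.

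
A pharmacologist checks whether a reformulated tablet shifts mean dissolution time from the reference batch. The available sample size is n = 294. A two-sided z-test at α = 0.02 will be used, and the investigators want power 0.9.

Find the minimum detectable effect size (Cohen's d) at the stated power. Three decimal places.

d ≈ 0.210

Need Φ(δ − 2.326) = 0.9, so δ = 2.326 + 1.282 = 3.608.
(Lower-tail contribution to power is negligible for δ > 0.)
δ = d·√n ⇒ d = δ/√n = 3.608/√294 = 0.2104.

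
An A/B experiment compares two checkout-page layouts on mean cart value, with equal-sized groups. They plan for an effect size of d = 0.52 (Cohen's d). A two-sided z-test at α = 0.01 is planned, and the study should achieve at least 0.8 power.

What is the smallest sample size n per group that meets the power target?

Set Φ(δ − 2.576) = 0.8; then δ − 2.576 = Φ⁻¹(0.8) = 0.842, giving δ = 3.417.
(The Φ(−δ − z_{α/2}) term is vanishingly small for δ > 0 and is dropped in the standard sample-size formula.)
δ = d·√(n/2) ⇒ n = 2(δ/d)² = 2 × (3.417 / 0.52)² = 86.38.
Rounding up, n = 87 per group.

n = 87 per group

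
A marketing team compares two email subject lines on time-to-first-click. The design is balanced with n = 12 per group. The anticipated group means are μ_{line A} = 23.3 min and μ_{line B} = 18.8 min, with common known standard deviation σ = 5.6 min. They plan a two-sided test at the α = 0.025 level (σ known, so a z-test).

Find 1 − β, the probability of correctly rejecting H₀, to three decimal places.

Standardized effect: d = |μ_{line A} − μ_{line B}| / σ = |23.3 − 18.8| / 5.6 = 0.8036
Noncentrality parameter: δ = d·√(n/2) = 0.8036 × √(12/2) = 1.9683
Two-sided α = 0.025 → critical value z_{0.0125} = 2.241.
Power = Φ(δ − 2.241) + Φ(−δ − 2.241) = Φ(-0.273) + Φ(-4.210) = 0.3924 + 0.0000 = 0.3924.

Power ≈ 0.392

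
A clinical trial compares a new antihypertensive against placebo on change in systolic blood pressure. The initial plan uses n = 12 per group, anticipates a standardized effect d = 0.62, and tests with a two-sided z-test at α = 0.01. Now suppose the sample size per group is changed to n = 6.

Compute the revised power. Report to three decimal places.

Power ≈ 0.067

With n = 6 per group: δ = d·√(n/2) = 0.62 × √(6/2) = 1.0739. Critical value z_{0.005} = 2.576.
Revised power = Φ(δ − 2.576) + Φ(−δ − 2.576) = Φ(-1.502) + Φ(-3.650) = 0.0666 + 0.0001 = 0.0667.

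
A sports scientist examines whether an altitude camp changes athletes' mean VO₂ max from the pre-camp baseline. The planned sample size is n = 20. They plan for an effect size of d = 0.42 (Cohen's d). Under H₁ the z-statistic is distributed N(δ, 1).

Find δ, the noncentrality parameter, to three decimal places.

δ ≈ 1.878

The noncentrality parameter scales effect size by the design's sample-size factor: δ = d·√n = 0.42 × √20 = 1.8783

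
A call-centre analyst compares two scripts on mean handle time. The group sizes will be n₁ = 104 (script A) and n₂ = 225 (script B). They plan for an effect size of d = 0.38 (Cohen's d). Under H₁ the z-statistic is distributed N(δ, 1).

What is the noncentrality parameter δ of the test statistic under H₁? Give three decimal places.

δ ≈ 3.205

δ = d / √(1/n₁ + 1/n₂) = 0.38 / √(1/104 + 1/225) = 3.2047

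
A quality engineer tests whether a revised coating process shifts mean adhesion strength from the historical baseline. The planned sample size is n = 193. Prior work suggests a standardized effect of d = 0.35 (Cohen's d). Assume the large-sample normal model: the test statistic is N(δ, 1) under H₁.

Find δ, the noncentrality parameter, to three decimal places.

δ ≈ 4.862

δ = d·√n = 0.35 × √193 = 4.8624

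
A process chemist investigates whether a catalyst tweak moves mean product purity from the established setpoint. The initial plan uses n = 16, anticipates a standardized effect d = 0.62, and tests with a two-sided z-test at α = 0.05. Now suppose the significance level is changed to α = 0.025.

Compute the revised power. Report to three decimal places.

Power ≈ 0.594

δ = d·√n = 0.62 × √16 = 2.4800 (unchanged). New critical value: z_{0.0125} = 2.241.
Revised power = Φ(δ − 2.241) + Φ(−δ − 2.241) = Φ(0.239) + Φ(-4.721) = 0.5943 + 0.0000 = 0.5943.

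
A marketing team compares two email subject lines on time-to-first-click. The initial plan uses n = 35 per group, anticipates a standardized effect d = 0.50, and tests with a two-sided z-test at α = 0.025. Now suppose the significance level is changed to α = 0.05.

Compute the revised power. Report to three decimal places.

δ = d·√(n/2) = 0.50 × √(35/2) = 2.0917 (unchanged). New critical value: z_{0.025} = 1.960.
Revised power = Φ(δ − 1.960) + Φ(−δ − 1.960) = Φ(0.132) + Φ(-4.052) = 0.5524 + 0.0000 = 0.5524.

Power ≈ 0.552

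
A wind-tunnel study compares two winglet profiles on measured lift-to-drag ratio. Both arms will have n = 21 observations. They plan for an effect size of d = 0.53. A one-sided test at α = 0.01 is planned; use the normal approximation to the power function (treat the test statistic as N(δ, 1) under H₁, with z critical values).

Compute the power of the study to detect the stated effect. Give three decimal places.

Power ≈ 0.271

Noncentrality parameter: δ = d·√(n/2) = 0.53 × √(21/2) = 1.7174
One-sided α = 0.01 → critical value z_{0.01} = 2.326.
Power = P(Z > 2.326 − δ) = Φ(-0.609) = 0.2713.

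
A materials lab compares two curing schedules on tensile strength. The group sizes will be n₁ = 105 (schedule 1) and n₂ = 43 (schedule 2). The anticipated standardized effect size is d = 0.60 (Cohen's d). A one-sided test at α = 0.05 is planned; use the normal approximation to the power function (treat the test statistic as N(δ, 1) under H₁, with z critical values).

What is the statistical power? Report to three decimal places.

Noncentrality parameter: δ = d / √(1/n₁ + 1/n₂) = 0.60 / √(1/105 + 1/43) = 3.3140
Critical value for a one-sided test at α = 0.05: z_α = 1.645.
Power = P(Z > 1.645 − δ) = Φ(1.669) = 0.9525.

Power ≈ 0.952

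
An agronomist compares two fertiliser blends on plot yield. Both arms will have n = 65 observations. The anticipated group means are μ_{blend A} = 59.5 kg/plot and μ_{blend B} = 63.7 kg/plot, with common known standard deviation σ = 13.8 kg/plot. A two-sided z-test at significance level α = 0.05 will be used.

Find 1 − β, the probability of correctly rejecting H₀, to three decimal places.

Standardized effect: d = |μ_{blend A} − μ_{blend B}| / σ = |59.5 − 63.7| / 13.8 = 0.3043
Noncentrality parameter: δ = d·√(n/2) = 0.3043 × √(65/2) = 1.7350
Critical value for a two-sided test at α = 0.05: z_{α/2} = 1.960.
Power = Φ(δ − 1.960) + Φ(−δ − 1.960) = Φ(-0.225) + Φ(-3.695) = 0.4110 + 0.0001 = 0.4111.

Power ≈ 0.411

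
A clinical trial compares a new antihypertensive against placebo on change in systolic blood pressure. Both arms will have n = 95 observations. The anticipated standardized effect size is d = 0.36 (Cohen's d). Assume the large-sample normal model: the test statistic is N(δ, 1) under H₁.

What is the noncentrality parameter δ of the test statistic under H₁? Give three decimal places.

The noncentrality parameter scales effect size by the design's sample-size factor: δ = d·√(n/2) = 0.36 × √(95/2) = 2.4811

δ ≈ 2.481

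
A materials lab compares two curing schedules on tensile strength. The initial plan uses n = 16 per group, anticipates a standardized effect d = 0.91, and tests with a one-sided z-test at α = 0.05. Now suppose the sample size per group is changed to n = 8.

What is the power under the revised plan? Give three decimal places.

Power ≈ 0.570

With n = 8 per group: δ = d·√(n/2) = 0.91 × √(8/2) = 1.8200. Critical value z_{0.05} = 1.645.
Revised power = Φ(δ − 1.645) = Φ(0.175) = 0.5695.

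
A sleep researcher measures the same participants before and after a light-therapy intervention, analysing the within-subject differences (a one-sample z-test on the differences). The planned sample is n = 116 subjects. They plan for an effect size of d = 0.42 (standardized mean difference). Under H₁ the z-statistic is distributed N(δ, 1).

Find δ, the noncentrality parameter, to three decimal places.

δ ≈ 4.524

δ = d·√n = 0.42 × √116 = 4.5235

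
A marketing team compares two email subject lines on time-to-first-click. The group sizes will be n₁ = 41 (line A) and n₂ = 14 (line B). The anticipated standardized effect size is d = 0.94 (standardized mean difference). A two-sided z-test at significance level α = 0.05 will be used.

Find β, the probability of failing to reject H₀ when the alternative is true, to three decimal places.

Noncentrality parameter: δ = d / √(1/n₁ + 1/n₂) = 0.94 / √(1/41 + 1/14) = 3.0367
Critical value for a two-sided test at α = 0.05: z_{α/2} = 1.960.
Power = Φ(δ − 1.960) + Φ(−δ − 1.960) = Φ(1.077) + Φ(-4.997) = 0.8592 + 0.0000 = 0.8592.
Type II error: β = 1 − power = 1 − 0.8592 = 0.1408.

β ≈ 0.141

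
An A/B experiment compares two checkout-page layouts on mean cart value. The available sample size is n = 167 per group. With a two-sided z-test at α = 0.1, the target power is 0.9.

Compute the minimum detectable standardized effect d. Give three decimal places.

Required noncentrality: δ = z_{0.05} + z_{0.10} = 1.645 + 1.282 = 2.926.
(The second rejection-region term Φ(−δ − z_{α/2}) is negligible and dropped.)
δ = d·√(n/2) ⇒ d = δ/√(n/2) = 2.926/√(167/2) = 0.3203.

d ≈ 0.320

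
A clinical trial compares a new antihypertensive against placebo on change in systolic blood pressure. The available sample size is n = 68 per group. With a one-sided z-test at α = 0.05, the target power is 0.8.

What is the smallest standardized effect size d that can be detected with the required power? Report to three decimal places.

Need Φ(δ − 1.645) = 0.8, so δ = 1.645 + 0.842 = 2.486.
δ = d·√(n/2) ⇒ d = δ/√(n/2) = 2.486/√(68/2) = 0.4264.

d ≈ 0.426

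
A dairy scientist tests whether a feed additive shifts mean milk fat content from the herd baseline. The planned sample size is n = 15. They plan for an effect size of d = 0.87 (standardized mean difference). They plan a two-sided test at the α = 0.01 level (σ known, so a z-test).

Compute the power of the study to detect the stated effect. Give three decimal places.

Power ≈ 0.786

Noncentrality parameter: δ = d·√n = 0.87 × √15 = 3.3695
Critical value for a two-sided test at α = 0.01: z_{α/2} = 2.576.
Power = Φ(δ − 2.576) + Φ(−δ − 2.576) = Φ(0.794) + Φ(-5.945) = 0.7863 + 0.0000 = 0.7863.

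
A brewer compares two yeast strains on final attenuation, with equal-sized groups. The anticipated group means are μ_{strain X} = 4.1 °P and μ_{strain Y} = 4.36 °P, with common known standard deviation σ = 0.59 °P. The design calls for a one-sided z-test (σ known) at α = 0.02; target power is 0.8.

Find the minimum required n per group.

Standardized effect: d = |μ_{strain X} − μ_{strain Y}| / σ = |4.1 − 4.36| / 0.59 = 0.4407
Set Φ(δ − 2.054) = 0.8; then δ − 2.054 = Φ⁻¹(0.8) = 0.842, giving δ = 2.895.
δ = d·√(n/2) ⇒ n = 2(δ/d)² = 2 × (2.895 / 0.4407)² = 86.34.
Rounding up, n = 87 per group.

n = 87 per group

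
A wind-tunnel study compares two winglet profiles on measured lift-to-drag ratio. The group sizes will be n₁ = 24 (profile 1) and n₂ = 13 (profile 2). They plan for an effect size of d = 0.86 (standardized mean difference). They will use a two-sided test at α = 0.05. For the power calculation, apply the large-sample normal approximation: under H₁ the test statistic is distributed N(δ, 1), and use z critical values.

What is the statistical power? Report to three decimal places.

Noncentrality parameter: δ = d / √(1/n₁ + 1/n₂) = 0.86 / √(1/24 + 1/13) = 2.4973
Two-sided α = 0.05 → critical value z_{0.025} = 1.960.
Power = Φ(δ − 1.960) + Φ(−δ − 1.960) = Φ(0.537) + Φ(-4.457) = 0.7045 + 0.0000 = 0.7045.

Power ≈ 0.704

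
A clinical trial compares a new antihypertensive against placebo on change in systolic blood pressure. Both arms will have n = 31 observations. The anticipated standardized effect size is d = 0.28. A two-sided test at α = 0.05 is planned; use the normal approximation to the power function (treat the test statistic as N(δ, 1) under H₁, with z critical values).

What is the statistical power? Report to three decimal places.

Noncentrality parameter: δ = d·√(n/2) = 0.28 × √(31/2) = 1.1024
Two-sided α = 0.05 → critical value z_{0.025} = 1.960.
Power = Φ(δ − 1.960) + Φ(−δ − 1.960) = Φ(-0.858) + Φ(-3.062) = 0.1956 + 0.0011 = 0.1967.

Power ≈ 0.197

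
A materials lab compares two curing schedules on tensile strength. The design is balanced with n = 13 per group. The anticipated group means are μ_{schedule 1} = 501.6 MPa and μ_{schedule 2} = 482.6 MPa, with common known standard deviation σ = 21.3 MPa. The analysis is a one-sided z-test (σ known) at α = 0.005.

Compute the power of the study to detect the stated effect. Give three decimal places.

Standardized effect: d = |μ_{schedule 1} − μ_{schedule 2}| / σ = |501.6 − 482.6| / 21.3 = 0.8920
Noncentrality parameter: δ = d·√(n/2) = 0.8920 × √(13/2) = 2.2742
One-sided α = 0.005 → critical value z_{0.005} = 2.576.
Power = P(Z > 2.576 − δ) = Φ(-0.302) = 0.3815.

Power ≈ 0.381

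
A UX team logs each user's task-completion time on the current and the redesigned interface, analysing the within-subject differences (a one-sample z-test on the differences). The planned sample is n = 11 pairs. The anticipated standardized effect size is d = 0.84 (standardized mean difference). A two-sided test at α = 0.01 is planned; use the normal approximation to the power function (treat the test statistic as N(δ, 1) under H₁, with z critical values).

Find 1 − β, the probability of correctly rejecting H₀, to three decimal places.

Power ≈ 0.583

Noncentrality parameter: δ = d·√n = 0.84 × √11 = 2.7860
Two-sided α = 0.01 → critical value z_{0.005} = 2.576.
Power = Φ(δ − 2.576) + Φ(−δ − 2.576) = Φ(0.210) + Φ(-5.362) = 0.5832 + 0.0000 = 0.5832.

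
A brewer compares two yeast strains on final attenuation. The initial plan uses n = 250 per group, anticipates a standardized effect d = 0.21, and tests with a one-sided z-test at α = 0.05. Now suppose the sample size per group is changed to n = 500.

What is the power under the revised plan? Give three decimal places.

Power ≈ 0.953

With n = 500 per group: δ = d·√(n/2) = 0.21 × √(500/2) = 3.3204. Critical value z_{0.05} = 1.645.
Revised power = Φ(δ − 1.645) = Φ(1.676) = 0.9531.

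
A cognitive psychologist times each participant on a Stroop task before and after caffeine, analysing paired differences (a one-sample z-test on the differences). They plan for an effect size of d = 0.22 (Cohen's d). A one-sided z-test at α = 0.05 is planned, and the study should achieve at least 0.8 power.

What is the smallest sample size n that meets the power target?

n = 128

Set Φ(δ − 1.645) = 0.8; then δ − 1.645 = Φ⁻¹(0.8) = 0.842, giving δ = 2.486.
δ = d·√n ⇒ n = (δ/d)² = (2.486 / 0.22)² = 127.74.
Rounding up, n = 128.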